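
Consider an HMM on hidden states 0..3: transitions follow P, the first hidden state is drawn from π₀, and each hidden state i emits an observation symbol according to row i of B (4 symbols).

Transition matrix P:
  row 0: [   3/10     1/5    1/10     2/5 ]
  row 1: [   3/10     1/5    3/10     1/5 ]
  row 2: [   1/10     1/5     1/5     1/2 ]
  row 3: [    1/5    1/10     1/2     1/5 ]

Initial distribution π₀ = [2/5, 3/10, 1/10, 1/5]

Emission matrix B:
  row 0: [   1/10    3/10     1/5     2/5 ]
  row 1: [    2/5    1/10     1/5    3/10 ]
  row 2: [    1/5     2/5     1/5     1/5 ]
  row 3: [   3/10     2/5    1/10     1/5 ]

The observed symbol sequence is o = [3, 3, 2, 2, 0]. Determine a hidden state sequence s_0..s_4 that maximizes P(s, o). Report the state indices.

t=0: δ = [1.600e-01, 9.000e-02, 2.000e-02, 4.000e-02]  (obs o_0=3)
t=1: δ = [1.920e-02, 9.600e-03, 5.400e-03, 1.280e-02]  ψ = [0, 0, 1, 0]  (obs o_1=3)
t=2: δ = [1.152e-03, 7.680e-04, 1.280e-03, 7.680e-04]  ψ = [0, 0, 3, 0]  (obs o_2=2)
t=3: δ = [6.912e-05, 5.120e-05, 7.680e-05, 6.400e-05]  ψ = [0, 2, 3, 2]  (obs o_3=2)
t=4: δ = [2.074e-06, 6.144e-06, 6.400e-06, 1.152e-05]  ψ = [0, 2, 3, 2]  (obs o_4=0)
backtrack: best end state = 3; path = [0, 0, 3, 2, 3]

path = [0, 0, 3, 2, 3]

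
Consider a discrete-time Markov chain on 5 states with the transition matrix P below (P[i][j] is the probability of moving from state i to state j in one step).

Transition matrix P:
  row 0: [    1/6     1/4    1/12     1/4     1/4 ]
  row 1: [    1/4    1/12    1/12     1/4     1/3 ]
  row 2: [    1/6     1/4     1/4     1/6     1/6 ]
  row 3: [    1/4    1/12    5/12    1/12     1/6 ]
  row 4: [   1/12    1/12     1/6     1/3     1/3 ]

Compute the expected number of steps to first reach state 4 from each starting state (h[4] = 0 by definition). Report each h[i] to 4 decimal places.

h = [4.2803, 3.9745, 4.6624, 4.7389, 0.0000]

First-step conditioning: h[4] = 0; for i ≠ 4, h[i] = 1 + Σ_k P[i][k]·h[k].
  h[0] = 1 + 1/6·h[0] + 1/4·h[1] + 1/12·h[2] + 1/4·h[3]
  h[1] = 1 + 1/4·h[0] + 1/12·h[1] + 1/12·h[2] + 1/4·h[3]
  h[2] = 1 + 1/6·h[0] + 1/4·h[1] + 1/4·h[2] + 1/6·h[3]
  h[3] = 1 + 1/4·h[0] + 1/12·h[1] + 5/12·h[2] + 1/12·h[3]
Solving the 4×4 linear system over states ≠ 4 gives exactly h = [672/157, 624/157, 732/157, 744/157, 0] (h[4] = 0 is the target).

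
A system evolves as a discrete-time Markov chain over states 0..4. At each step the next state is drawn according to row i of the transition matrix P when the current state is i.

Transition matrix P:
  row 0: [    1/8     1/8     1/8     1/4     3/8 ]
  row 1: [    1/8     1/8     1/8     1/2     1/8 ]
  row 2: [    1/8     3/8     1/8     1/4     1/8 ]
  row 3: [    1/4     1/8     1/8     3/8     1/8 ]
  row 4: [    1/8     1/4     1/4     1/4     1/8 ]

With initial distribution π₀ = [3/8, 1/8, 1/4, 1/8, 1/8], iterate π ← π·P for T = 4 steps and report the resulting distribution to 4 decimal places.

π = [0.1674, 0.1819, 0.1457, 0.3382, 0.1668]

t=0: π = [0.3750, 0.1250, 0.2500, 0.1250, 0.1250]
t=1: π = [0.1406, 0.2031, 0.1406, 0.2969, 0.2188]
t=2: π = [0.1621, 0.1875, 0.1523, 0.3379, 0.1602]
t=3: π = [0.1672, 0.1831, 0.1450, 0.3391, 0.1655]
t=4: π = [0.1674, 0.1819, 0.1457, 0.3382, 0.1668]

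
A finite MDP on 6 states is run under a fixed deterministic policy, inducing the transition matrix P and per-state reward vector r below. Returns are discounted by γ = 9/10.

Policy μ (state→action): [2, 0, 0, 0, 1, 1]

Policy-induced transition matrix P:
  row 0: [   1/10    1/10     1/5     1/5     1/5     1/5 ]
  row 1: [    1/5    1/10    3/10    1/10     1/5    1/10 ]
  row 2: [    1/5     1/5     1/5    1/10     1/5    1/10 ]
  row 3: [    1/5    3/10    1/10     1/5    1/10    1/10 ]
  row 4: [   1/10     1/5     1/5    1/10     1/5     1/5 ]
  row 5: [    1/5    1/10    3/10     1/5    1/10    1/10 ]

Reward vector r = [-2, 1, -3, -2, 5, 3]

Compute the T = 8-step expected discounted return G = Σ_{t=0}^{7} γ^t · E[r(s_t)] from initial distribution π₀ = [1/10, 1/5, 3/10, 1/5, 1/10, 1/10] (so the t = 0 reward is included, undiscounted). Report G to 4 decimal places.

G = 0.2325

t=0: π = [0.1000, 0.2000, 0.3000, 0.2000, 0.1000, 0.1000], E[r] = -0.5000, γ^t·E[r] = -0.500000, running G = -0.500000
t=1: π = [0.1800, 0.1800, 0.2100, 0.1400, 0.1700, 0.1200], E[r] = 0.1200, γ^t·E[r] = 0.108000, running G = -0.392000
t=2: π = [0.1650, 0.1660, 0.2160, 0.1440, 0.1740, 0.1350], E[r] = 0.1750, γ^t·E[r] = 0.141750, running G = -0.250250
t=3: π = [0.1661, 0.1678, 0.2157, 0.1444, 0.1721, 0.1339], E[r] = 0.1619, γ^t·E[r] = 0.118025, running G = -0.132225
t=4: π = [0.1662, 0.1677, 0.2157, 0.1444, 0.1722, 0.1338], E[r] = 0.1615, γ^t·E[r] = 0.105986, running G = -0.026239
t=5: π = [0.1662, 0.1677, 0.2157, 0.1444, 0.1722, 0.1338], E[r] = 0.1617, γ^t·E[r] = 0.095496, running G = 0.069257
t=6: π = [0.1662, 0.1677, 0.2157, 0.1444, 0.1722, 0.1338], E[r] = 0.1617, γ^t·E[r] = 0.085932, running G = 0.155190
t=7: π = [0.1662, 0.1677, 0.2157, 0.1444, 0.1722, 0.1338], E[r] = 0.1617, γ^t·E[r] = 0.077340, running G = 0.232529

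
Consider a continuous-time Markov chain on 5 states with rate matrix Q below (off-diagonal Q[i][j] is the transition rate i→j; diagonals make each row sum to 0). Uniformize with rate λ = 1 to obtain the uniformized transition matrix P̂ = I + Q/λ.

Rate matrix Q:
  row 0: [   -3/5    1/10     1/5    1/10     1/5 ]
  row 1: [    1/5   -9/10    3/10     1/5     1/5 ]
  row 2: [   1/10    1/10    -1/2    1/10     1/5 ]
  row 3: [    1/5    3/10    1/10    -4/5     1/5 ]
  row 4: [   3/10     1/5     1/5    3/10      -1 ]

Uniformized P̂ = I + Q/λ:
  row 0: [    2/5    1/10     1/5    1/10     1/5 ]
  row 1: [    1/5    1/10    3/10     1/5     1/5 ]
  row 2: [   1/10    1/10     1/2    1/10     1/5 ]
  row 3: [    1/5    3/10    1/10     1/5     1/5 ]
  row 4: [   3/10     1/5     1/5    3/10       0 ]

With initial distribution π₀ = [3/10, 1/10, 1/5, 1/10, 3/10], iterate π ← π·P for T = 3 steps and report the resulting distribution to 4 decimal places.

t=0: π = [0.3000, 0.1000, 0.2000, 0.1000, 0.3000]
t=1: π = [0.2700, 0.1500, 0.2600, 0.1800, 0.1400]
t=2: π = [0.2420, 0.1500, 0.2750, 0.1610, 0.1720]
t=3: π = [0.2381, 0.1494, 0.2814, 0.1655, 0.1656]

π = [0.2381, 0.1494, 0.2814, 0.1655, 0.1656]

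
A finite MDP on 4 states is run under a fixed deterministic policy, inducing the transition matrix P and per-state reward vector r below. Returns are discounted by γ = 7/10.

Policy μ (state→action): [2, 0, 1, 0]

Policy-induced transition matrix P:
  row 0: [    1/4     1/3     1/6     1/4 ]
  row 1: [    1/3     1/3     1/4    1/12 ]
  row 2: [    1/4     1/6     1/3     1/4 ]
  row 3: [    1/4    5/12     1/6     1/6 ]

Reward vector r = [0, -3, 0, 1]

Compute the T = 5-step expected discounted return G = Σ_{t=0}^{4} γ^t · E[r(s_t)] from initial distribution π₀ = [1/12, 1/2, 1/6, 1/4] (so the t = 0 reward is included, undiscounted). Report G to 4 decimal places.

G = -2.6286

t=0: π = [0.0833, 0.5000, 0.1667, 0.2500], E[r] = -1.2500, γ^t·E[r] = -1.250000, running G = -1.250000
t=1: π = [0.2917, 0.3264, 0.2361, 0.1458], E[r] = -0.8333, γ^t·E[r] = -0.583333, running G = -1.833333
t=2: π = [0.2772, 0.3061, 0.2332, 0.1834], E[r] = -0.7350, γ^t·E[r] = -0.360127, running G = -2.193461
t=3: π = [0.2755, 0.3098, 0.2310, 0.1837], E[r] = -0.7456, γ^t·E[r] = -0.255728, running G = -2.449189
t=4: π = [0.2758, 0.3101, 0.2310, 0.1831], E[r] = -0.7473, γ^t·E[r] = -0.179434, running G = -2.628623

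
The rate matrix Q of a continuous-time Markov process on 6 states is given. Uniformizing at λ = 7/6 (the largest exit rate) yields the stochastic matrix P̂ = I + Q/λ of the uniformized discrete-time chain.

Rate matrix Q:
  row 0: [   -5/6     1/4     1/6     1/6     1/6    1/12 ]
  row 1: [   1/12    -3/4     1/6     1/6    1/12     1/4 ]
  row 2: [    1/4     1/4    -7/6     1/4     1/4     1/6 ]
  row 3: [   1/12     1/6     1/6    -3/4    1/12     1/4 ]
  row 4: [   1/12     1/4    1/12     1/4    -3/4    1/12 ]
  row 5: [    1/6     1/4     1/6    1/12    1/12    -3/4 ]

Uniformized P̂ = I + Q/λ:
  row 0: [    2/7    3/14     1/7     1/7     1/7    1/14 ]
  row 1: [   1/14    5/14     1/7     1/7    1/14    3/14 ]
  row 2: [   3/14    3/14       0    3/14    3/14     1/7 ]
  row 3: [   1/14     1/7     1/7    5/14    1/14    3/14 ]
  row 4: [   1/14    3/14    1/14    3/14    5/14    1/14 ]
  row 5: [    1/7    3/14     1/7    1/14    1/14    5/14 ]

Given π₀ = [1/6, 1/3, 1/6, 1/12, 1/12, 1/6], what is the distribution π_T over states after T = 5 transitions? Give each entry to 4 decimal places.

t=0: π = [0.1667, 0.3333, 0.1667, 0.0833, 0.0833, 0.1667]
t=1: π = [0.1429, 0.2560, 0.1131, 0.1667, 0.1310, 0.1905]
t=2: π = [0.1318, 0.2389, 0.1173, 0.1824, 0.1352, 0.1943]
t=3: π = [0.1303, 0.2354, 0.1164, 0.1861, 0.1362, 0.1955]
t=4: π = [0.1300, 0.2346, 0.1165, 0.1868, 0.1363, 0.1958]
t=5: π = [0.1299, 0.2345, 0.1165, 0.1870, 0.1363, 0.1959]

π = [0.1299, 0.2345, 0.1165, 0.1870, 0.1363, 0.1959]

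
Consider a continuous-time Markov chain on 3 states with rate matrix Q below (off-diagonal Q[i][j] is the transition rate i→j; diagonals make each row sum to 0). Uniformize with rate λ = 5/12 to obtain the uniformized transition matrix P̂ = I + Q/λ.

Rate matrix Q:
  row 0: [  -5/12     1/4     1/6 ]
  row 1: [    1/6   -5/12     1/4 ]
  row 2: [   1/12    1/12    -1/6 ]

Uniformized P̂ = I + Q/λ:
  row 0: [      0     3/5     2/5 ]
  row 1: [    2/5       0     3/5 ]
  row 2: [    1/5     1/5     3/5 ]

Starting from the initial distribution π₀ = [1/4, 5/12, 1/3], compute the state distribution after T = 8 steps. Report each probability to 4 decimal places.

t=0: π = [0.2500, 0.4167, 0.3333]
t=1: π = [0.2333, 0.2167, 0.5500]
t=2: π = [0.1967, 0.2500, 0.5533]
t=3: π = [0.2107, 0.2287, 0.5607]
t=4: π = [0.2036, 0.2385, 0.5579]
t=5: π = [0.2070, 0.2337, 0.5593]
t=6: π = [0.2053, 0.2360, 0.5586]
t=7: π = [0.2061, 0.2349, 0.5589]
t=8: π = [0.2058, 0.2355, 0.5588]

π = [0.2058, 0.2355, 0.5588]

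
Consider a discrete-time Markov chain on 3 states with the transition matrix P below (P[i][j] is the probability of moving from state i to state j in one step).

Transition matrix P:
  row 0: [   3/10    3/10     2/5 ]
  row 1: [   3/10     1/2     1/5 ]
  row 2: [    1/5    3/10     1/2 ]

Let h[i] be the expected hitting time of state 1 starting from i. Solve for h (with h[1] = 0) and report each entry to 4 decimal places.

First-step conditioning: h[1] = 0; for i ≠ 1, h[i] = 1 + Σ_k P[i][k]·h[k].
  h[0] = 1 + 3/10·h[0] + 2/5·h[2]
  h[2] = 1 + 1/5·h[0] + 1/2·h[2]
Solving the 2×2 linear system over states ≠ 1 gives exactly h = [10/3, 0, 10/3] (h[1] = 0 is the target).

h = [3.3333, 0.0000, 3.3333]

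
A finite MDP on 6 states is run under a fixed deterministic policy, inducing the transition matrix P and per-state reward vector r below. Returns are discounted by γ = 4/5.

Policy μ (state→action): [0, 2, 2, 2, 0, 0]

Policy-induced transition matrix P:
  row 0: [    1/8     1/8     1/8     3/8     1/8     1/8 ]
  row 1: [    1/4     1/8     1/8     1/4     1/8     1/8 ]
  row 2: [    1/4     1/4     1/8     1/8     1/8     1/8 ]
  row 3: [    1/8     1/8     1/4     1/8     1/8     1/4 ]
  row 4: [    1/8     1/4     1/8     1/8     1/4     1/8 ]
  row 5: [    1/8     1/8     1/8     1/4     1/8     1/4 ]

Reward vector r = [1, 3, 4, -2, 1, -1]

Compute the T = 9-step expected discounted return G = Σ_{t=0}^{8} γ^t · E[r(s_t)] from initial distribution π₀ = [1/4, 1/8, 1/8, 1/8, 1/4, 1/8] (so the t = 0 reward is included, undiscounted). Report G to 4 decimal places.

G = 3.6901

t=0: π = [0.2500, 0.1250, 0.1250, 0.1250, 0.2500, 0.1250], E[r] = 1.0000, γ^t·E[r] = 1.000000, running G = 1.000000
t=1: π = [0.1563, 0.1719, 0.1406, 0.2188, 0.1563, 0.1563], E[r] = 0.7969, γ^t·E[r] = 0.637500, running G = 1.637500
t=2: π = [0.1641, 0.1621, 0.1523, 0.2051, 0.1445, 0.1719], E[r] = 0.8223, γ^t·E[r] = 0.526250, running G = 2.163750
t=3: π = [0.1643, 0.1621, 0.1506, 0.2078, 0.1431, 0.1721], E[r] = 0.8086, γ^t·E[r] = 0.414000, running G = 2.577750
t=4: π = [0.1641, 0.1617, 0.1510, 0.2079, 0.1429, 0.1725], E[r] = 0.8078, γ^t·E[r] = 0.330875, running G = 2.908625
t=5: π = [0.1641, 0.1617, 0.1510, 0.2078, 0.1429, 0.1725], E[r] = 0.8079, γ^t·E[r] = 0.264743, running G = 3.173368
t=6: π = [0.1641, 0.1617, 0.1510, 0.2078, 0.1429, 0.1725], E[r] = 0.8079, γ^t·E[r] = 0.211782, running G = 3.385149
t=7: π = [0.1641, 0.1617, 0.1510, 0.2078, 0.1429, 0.1725], E[r] = 0.8079, γ^t·E[r] = 0.169424, running G = 3.554574
t=8: π = [0.1641, 0.1617, 0.1510, 0.2078, 0.1429, 0.1725], E[r] = 0.8079, γ^t·E[r] = 0.135540, running G = 3.690113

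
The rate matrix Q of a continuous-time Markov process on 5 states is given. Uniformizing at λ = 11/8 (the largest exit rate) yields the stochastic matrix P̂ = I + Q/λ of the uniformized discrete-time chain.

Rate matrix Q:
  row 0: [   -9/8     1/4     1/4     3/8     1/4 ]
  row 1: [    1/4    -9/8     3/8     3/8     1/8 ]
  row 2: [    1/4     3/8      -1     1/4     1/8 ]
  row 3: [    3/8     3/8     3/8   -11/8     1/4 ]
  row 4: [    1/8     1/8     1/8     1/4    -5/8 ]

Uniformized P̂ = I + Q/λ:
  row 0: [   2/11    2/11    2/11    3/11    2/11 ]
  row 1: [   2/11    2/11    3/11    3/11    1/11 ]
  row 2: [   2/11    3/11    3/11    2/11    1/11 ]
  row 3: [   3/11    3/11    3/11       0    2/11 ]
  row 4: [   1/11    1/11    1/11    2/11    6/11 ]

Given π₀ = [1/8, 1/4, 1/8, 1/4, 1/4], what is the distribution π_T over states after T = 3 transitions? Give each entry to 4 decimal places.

π = [0.1776, 0.1969, 0.2147, 0.1819, 0.2289]

t=0: π = [0.1250, 0.2500, 0.1250, 0.2500, 0.2500]
t=1: π = [0.1818, 0.1932, 0.2159, 0.1705, 0.2386]
t=2: π = [0.1756, 0.1952, 0.2128, 0.1849, 0.2314]
t=3: π = [0.1776, 0.1969, 0.2147, 0.1819, 0.2289]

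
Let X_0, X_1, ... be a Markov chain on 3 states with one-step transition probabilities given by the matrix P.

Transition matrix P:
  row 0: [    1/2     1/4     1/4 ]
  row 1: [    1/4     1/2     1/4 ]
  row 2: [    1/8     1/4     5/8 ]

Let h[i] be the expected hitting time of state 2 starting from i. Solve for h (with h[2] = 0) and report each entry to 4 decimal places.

First-step conditioning: h[2] = 0; for i ≠ 2, h[i] = 1 + Σ_k P[i][k]·h[k].
  h[0] = 1 + 1/2·h[0] + 1/4·h[1]
  h[1] = 1 + 1/4·h[0] + 1/2·h[1]
Solving the 2×2 linear system over states ≠ 2 gives exactly h = [4, 4, 0] (h[2] = 0 is the target).

h = [4.0000, 4.0000, 0.0000]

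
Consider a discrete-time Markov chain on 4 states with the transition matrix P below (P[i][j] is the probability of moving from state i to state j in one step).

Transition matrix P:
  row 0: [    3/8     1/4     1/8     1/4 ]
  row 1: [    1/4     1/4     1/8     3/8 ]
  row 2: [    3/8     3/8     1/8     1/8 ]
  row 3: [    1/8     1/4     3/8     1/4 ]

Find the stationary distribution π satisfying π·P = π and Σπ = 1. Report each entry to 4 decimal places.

Balance equations π_j = Σ_i π_i·P[i][j]:
  π_0 = 3/8·π_0 + 1/4·π_1 + 3/8·π_2 + 1/8·π_3
  π_1 = 1/4·π_0 + 1/4·π_1 + 3/8·π_2 + 1/4·π_3
  π_2 = 1/8·π_0 + 1/8·π_1 + 1/8·π_2 + 3/8·π_3
  normalize: π_0 + π_1 + π_2 + π_3 = 1
Solving the linear system gives exactly π = [145/526, 72/263, 50/263, 137/526].

π = [0.2757, 0.2738, 0.1901, 0.2605]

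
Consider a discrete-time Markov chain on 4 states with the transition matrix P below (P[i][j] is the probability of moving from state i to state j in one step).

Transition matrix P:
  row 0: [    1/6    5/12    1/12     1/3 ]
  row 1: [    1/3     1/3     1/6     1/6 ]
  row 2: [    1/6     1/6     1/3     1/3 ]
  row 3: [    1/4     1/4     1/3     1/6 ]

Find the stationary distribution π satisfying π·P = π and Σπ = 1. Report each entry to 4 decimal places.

π = [0.2362, 0.2952, 0.2251, 0.2435]

Balance equations π_j = Σ_i π_i·P[i][j]:
  π_0 = 1/6·π_0 + 1/3·π_1 + 1/6·π_2 + 1/4·π_3
  π_1 = 5/12·π_0 + 1/3·π_1 + 1/6·π_2 + 1/4·π_3
  π_2 = 1/12·π_0 + 1/6·π_1 + 1/3·π_2 + 1/3·π_3
  normalize: π_0 + π_1 + π_2 + π_3 = 1
Solving the linear system gives exactly π = [64/271, 80/271, 61/271, 66/271].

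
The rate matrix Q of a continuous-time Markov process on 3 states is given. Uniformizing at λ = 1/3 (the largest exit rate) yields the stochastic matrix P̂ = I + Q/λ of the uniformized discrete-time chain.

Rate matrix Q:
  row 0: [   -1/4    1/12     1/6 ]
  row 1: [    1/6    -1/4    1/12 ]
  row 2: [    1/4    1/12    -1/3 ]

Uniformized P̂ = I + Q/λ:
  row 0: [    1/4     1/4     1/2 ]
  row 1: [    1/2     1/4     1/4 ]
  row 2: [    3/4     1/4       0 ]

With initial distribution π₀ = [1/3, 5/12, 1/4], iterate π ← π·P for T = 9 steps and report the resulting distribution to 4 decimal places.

π = [0.4584, 0.2500, 0.2916]

t=0: π = [0.3333, 0.4167, 0.2500]
t=1: π = [0.4792, 0.2500, 0.2708]
t=2: π = [0.4479, 0.2500, 0.3021]
t=3: π = [0.4635, 0.2500, 0.2865]
t=4: π = [0.4557, 0.2500, 0.2943]
t=5: π = [0.4596, 0.2500, 0.2904]
t=6: π = [0.4577, 0.2500, 0.2923]
t=7: π = [0.4587, 0.2500, 0.2913]
t=8: π = [0.4582, 0.2500, 0.2918]
t=9: π = [0.4584, 0.2500, 0.2916]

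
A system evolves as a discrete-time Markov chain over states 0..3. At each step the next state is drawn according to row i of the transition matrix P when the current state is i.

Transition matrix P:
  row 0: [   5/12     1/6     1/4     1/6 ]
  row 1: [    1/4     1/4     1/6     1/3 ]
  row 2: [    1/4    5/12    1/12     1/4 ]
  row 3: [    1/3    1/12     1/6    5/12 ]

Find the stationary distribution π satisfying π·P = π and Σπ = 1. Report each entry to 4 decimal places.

Balance equations π_j = Σ_i π_i·P[i][j]:
  π_0 = 5/12·π_0 + 1/4·π_1 + 1/4·π_2 + 1/3·π_3
  π_1 = 1/6·π_0 + 1/4·π_1 + 5/12·π_2 + 1/12·π_3
  π_2 = 1/4·π_0 + 1/6·π_1 + 1/12·π_2 + 1/6·π_3
  normalize: π_0 + π_1 + π_2 + π_3 = 1
Solving the linear system gives exactly π = [479/1457, 298/1457, 261/1457, 419/1457].

π = [0.3288, 0.2045, 0.1791, 0.2876]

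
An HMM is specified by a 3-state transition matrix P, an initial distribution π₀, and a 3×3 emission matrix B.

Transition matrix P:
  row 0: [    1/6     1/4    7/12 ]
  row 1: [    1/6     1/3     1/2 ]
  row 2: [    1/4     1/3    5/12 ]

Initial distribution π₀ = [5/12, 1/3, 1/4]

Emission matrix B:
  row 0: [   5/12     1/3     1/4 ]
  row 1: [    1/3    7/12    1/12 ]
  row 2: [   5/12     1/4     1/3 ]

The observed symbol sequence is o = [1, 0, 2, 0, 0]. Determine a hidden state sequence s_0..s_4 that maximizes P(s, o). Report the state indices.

t=0: δ = [1.389e-01, 1.944e-01, 6.250e-02]  (obs o_0=1)
t=1: δ = [1.350e-02, 2.160e-02, 4.051e-02]  ψ = [1, 1, 1]  (obs o_1=0)
t=2: δ = [2.532e-03, 1.125e-03, 5.626e-03]  ψ = [2, 2, 2]  (obs o_2=2)
t=3: δ = [5.861e-04, 6.251e-04, 9.768e-04]  ψ = [2, 2, 2]  (obs o_3=0)
t=4: δ = [1.017e-04, 1.085e-04, 1.696e-04]  ψ = [2, 2, 2]  (obs o_4=0)
backtrack: best end state = 2; path = [1, 2, 2, 2, 2]

path = [1, 2, 2, 2, 2]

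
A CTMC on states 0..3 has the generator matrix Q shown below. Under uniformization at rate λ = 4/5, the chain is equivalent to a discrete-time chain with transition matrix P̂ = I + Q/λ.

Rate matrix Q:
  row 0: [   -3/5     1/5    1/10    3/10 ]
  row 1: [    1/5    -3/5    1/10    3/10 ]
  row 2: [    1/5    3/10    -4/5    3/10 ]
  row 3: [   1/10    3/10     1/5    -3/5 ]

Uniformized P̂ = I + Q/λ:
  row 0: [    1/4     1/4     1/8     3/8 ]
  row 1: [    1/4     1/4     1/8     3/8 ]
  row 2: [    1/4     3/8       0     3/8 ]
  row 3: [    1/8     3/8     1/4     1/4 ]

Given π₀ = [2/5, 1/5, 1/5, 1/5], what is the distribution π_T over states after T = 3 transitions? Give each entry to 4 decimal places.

π = [0.2086, 0.3105, 0.1473, 0.3336]

t=0: π = [0.4000, 0.2000, 0.2000, 0.2000]
t=1: π = [0.2250, 0.3000, 0.1250, 0.3500]
t=2: π = [0.2063, 0.3094, 0.1531, 0.3313]
t=3: π = [0.2086, 0.3105, 0.1473, 0.3336]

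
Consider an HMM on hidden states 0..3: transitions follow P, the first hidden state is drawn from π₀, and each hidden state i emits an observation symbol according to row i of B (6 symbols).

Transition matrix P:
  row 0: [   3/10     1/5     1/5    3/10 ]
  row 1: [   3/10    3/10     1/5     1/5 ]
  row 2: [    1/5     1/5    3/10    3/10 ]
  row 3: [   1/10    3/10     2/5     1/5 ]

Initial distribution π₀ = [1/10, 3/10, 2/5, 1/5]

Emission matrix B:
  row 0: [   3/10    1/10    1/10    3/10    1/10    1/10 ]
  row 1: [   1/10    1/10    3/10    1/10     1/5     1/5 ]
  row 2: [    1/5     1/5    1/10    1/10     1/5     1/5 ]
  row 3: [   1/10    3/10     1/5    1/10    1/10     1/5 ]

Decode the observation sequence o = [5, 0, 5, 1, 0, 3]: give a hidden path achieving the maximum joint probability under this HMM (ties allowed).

t=0: δ = [1.000e-02, 6.000e-02, 8.000e-02, 4.000e-02]  (obs o_0=5)
t=1: δ = [5.400e-03, 1.800e-03, 4.800e-03, 2.400e-03]  ψ = [1, 1, 2, 2]  (obs o_1=0)
t=2: δ = [1.620e-04, 2.160e-04, 2.880e-04, 3.240e-04]  ψ = [0, 0, 2, 0]  (obs o_2=5)
t=3: δ = [6.480e-06, 9.720e-06, 2.592e-05, 2.592e-05]  ψ = [1, 3, 3, 2]  (obs o_3=1)
t=4: δ = [1.555e-06, 7.776e-07, 2.074e-06, 7.776e-07]  ψ = [2, 3, 3, 2]  (obs o_4=0)
t=5: δ = [1.400e-07, 4.147e-08, 6.221e-08, 6.221e-08]  ψ = [0, 2, 2, 2]  (obs o_5=3)
backtrack: best end state = 0; path = [1, 0, 3, 2, 0, 0]

path = [1, 0, 3, 2, 0, 0]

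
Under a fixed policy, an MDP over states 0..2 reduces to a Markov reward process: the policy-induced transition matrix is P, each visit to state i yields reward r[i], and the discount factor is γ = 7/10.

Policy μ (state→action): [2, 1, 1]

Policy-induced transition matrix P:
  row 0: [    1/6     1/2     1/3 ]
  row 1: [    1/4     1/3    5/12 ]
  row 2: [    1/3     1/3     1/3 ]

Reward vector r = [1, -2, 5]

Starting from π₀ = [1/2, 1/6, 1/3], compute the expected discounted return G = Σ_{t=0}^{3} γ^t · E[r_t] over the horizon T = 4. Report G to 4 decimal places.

t=0: π = [0.5000, 0.1667, 0.3333], E[r] = 1.8333, γ^t·E[r] = 1.833333, running G = 1.833333
t=1: π = [0.2361, 0.4167, 0.3472], E[r] = 1.1389, γ^t·E[r] = 0.797222, running G = 2.630556
t=2: π = [0.2593, 0.3727, 0.3681], E[r] = 1.3542, γ^t·E[r] = 0.663542, running G = 3.294097
t=3: π = [0.2591, 0.3765, 0.3644], E[r] = 1.3279, γ^t·E[r] = 0.455481, running G = 3.749578

G = 3.7496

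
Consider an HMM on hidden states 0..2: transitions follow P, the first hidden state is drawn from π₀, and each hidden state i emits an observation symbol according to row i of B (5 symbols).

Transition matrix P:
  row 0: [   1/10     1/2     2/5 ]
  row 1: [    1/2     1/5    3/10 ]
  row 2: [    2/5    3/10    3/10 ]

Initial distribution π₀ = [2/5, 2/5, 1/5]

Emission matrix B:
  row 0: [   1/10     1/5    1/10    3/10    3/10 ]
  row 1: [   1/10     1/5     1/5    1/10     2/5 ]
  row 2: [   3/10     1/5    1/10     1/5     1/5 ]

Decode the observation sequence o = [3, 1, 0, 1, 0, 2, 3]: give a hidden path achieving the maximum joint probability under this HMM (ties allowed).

path = [0, 1, 2, 0, 2, 1, 0]

t=0: δ = [1.200e-01, 4.000e-02, 4.000e-02]  (obs o_0=3)
t=1: δ = [4.000e-03, 1.200e-02, 9.600e-03]  ψ = [1, 0, 0]  (obs o_1=1)
t=2: δ = [6.000e-04, 2.880e-04, 1.080e-03]  ψ = [1, 2, 1]  (obs o_2=0)
t=3: δ = [8.640e-05, 6.480e-05, 6.480e-05]  ψ = [2, 2, 2]  (obs o_3=1)
t=4: δ = [3.240e-06, 4.320e-06, 1.037e-05]  ψ = [1, 0, 0]  (obs o_4=0)
t=5: δ = [4.147e-07, 6.221e-07, 3.110e-07]  ψ = [2, 2, 2]  (obs o_5=2)
t=6: δ = [9.331e-08, 2.074e-08, 3.732e-08]  ψ = [1, 0, 1]  (obs o_6=3)
backtrack: best end state = 0; path = [0, 1, 2, 0, 2, 1, 0]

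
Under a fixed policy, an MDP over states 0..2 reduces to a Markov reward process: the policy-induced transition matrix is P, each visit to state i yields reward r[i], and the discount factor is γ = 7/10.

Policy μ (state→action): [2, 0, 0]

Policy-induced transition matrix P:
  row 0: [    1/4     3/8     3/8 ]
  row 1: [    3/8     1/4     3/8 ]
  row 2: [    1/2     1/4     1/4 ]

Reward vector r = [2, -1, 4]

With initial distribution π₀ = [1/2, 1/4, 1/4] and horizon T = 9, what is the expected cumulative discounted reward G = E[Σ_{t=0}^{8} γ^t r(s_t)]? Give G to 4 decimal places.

t=0: π = [0.5000, 0.2500, 0.2500], E[r] = 1.7500, γ^t·E[r] = 1.750000, running G = 1.750000
t=1: π = [0.3438, 0.3125, 0.3438], E[r] = 1.7500, γ^t·E[r] = 1.225000, running G = 2.975000
t=2: π = [0.3750, 0.2930, 0.3320], E[r] = 1.7852, γ^t·E[r] = 0.874727, running G = 3.849727
t=3: π = [0.3696, 0.2969, 0.3335], E[r] = 1.7764, γ^t·E[r] = 0.609294, running G = 4.459021
t=4: π = [0.3705, 0.2962, 0.3333], E[r] = 1.7780, γ^t·E[r] = 0.426901, running G = 4.885922
t=5: π = [0.3704, 0.2963, 0.3333], E[r] = 1.7777, γ^t·E[r] = 0.298785, running G = 5.184707
t=6: π = [0.3704, 0.2963, 0.3333], E[r] = 1.7778, γ^t·E[r] = 0.209154, running G = 5.393861
t=7: π = [0.3704, 0.2963, 0.3333], E[r] = 1.7778, γ^t·E[r] = 0.146408, running G = 5.540269
t=8: π = [0.3704, 0.2963, 0.3333], E[r] = 1.7778, γ^t·E[r] = 0.102485, running G = 5.642754

G = 5.6428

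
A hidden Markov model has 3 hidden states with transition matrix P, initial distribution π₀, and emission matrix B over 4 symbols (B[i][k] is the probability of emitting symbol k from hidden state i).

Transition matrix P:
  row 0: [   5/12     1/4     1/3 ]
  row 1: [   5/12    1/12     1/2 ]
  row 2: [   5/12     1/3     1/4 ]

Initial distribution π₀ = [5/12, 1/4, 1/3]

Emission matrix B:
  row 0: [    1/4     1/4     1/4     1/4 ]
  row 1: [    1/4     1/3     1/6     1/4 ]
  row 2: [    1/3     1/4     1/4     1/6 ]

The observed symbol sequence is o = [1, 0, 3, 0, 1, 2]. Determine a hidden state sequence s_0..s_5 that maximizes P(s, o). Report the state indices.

path = [1, 2, 1, 2, 1, 2]

t=0: δ = [1.042e-01, 8.333e-02, 8.333e-02]  (obs o_0=1)
t=1: δ = [1.085e-02, 6.944e-03, 1.389e-02]  ψ = [0, 2, 1]  (obs o_1=0)
t=2: δ = [1.447e-03, 1.157e-03, 6.028e-04]  ψ = [2, 2, 0]  (obs o_2=3)
t=3: δ = [1.507e-04, 9.042e-05, 1.929e-04]  ψ = [0, 0, 1]  (obs o_3=0)
t=4: δ = [2.009e-05, 2.143e-05, 1.256e-05]  ψ = [2, 2, 0]  (obs o_4=1)
t=5: δ = [2.233e-06, 8.372e-07, 2.679e-06]  ψ = [1, 0, 1]  (obs o_5=2)
backtrack: best end state = 2; path = [1, 2, 1, 2, 1, 2]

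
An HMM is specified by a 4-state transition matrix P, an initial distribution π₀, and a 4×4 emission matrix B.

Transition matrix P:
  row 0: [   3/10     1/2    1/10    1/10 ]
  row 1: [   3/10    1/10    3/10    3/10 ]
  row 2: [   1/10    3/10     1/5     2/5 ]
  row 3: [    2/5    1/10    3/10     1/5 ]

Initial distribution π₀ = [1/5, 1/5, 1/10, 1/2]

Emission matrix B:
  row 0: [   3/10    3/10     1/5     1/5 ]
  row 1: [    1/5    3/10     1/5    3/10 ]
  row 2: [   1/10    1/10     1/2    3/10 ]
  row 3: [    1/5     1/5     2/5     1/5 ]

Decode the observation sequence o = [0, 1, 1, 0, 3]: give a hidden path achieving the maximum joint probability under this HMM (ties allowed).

t=0: δ = [6.000e-02, 4.000e-02, 1.000e-02, 1.000e-01]  (obs o_0=0)
t=1: δ = [1.200e-02, 9.000e-03, 3.000e-03, 4.000e-03]  ψ = [3, 0, 3, 3]  (obs o_1=1)
t=2: δ = [1.080e-03, 1.800e-03, 2.700e-04, 5.400e-04]  ψ = [0, 0, 1, 1]  (obs o_2=1)
t=3: δ = [1.620e-04, 1.080e-04, 5.400e-05, 1.080e-04]  ψ = [1, 0, 1, 1]  (obs o_3=0)
t=4: δ = [9.720e-06, 2.430e-05, 9.720e-06, 6.480e-06]  ψ = [0, 0, 1, 1]  (obs o_4=3)
backtrack: best end state = 1; path = [3, 0, 1, 0, 1]

path = [3, 0, 1, 0, 1]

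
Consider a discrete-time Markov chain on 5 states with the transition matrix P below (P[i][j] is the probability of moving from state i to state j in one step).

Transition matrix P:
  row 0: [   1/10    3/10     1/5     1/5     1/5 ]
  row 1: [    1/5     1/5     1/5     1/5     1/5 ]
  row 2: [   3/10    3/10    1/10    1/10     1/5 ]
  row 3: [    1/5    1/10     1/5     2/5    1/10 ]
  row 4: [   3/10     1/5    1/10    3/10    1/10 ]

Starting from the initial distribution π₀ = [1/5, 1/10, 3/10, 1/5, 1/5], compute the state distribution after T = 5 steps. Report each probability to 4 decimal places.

π = [0.2115, 0.2130, 0.1673, 0.2490, 0.1592]

t=0: π = [0.2000, 0.1000, 0.3000, 0.2000, 0.2000]
t=1: π = [0.2300, 0.2300, 0.1500, 0.2300, 0.1600]
t=2: π = [0.2080, 0.2150, 0.1690, 0.2470, 0.1610]
t=3: π = [0.2122, 0.2130, 0.1670, 0.2486, 0.1592]
t=4: π = [0.2114, 0.2131, 0.1674, 0.2489, 0.1592]
t=5: π = [0.2115, 0.2130, 0.1673, 0.2490, 0.1592]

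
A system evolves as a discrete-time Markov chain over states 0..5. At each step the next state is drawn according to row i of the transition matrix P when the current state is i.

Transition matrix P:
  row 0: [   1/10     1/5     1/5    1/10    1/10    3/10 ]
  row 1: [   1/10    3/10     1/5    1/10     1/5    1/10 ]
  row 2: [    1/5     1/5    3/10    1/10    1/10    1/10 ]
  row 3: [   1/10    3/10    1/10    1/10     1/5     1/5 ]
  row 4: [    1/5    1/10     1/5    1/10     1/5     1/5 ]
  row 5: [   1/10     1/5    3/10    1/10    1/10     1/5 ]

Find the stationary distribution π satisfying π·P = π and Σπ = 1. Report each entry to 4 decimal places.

π = [0.1376, 0.2171, 0.2299, 0.1000, 0.1463, 0.1691]

Balance equations π_j = Σ_i π_i·P[i][j]:
  π_0 = 1/10·π_0 + 1/10·π_1 + 1/5·π_2 + 1/10·π_3 + 1/5·π_4 + 1/10·π_5
  π_1 = 1/5·π_0 + 3/10·π_1 + 1/5·π_2 + 3/10·π_3 + 1/10·π_4 + 1/5·π_5
  π_2 = 1/5·π_0 + 1/5·π_1 + 3/10·π_2 + 1/10·π_3 + 1/5·π_4 + 3/10·π_5
  π_3 = 1/10·π_0 + 1/10·π_1 + 1/10·π_2 + 1/10·π_3 + 1/10·π_4 + 1/10·π_5
  π_4 = 1/10·π_0 + 1/5·π_1 + 1/10·π_2 + 1/5·π_3 + 1/5·π_4 + 1/10·π_5
  normalize: π_0 + π_1 + π_2 + π_3 + π_4 + π_5 = 1
Solving the linear system gives exactly π = [139/1010, 89/410, 952/4141, 1/10, 6/41, 7001/41410].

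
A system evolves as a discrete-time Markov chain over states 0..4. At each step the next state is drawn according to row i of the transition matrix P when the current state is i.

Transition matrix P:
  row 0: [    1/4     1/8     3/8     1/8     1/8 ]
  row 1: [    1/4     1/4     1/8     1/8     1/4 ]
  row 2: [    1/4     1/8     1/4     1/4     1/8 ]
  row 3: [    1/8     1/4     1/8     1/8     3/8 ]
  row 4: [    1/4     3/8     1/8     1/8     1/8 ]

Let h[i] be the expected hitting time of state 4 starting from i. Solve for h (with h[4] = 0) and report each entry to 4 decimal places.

h = [5.4026, 4.6753, 5.2468, 4.0000, 0.0000]

First-step conditioning: h[4] = 0; for i ≠ 4, h[i] = 1 + Σ_k P[i][k]·h[k].
  h[0] = 1 + 1/4·h[0] + 1/8·h[1] + 3/8·h[2] + 1/8·h[3]
  h[1] = 1 + 1/4·h[0] + 1/4·h[1] + 1/8·h[2] + 1/8·h[3]
  h[2] = 1 + 1/4·h[0] + 1/8·h[1] + 1/4·h[2] + 1/4·h[3]
  h[3] = 1 + 1/8·h[0] + 1/4·h[1] + 1/8·h[2] + 1/8·h[3]
Solving the 4×4 linear system over states ≠ 4 gives exactly h = [416/77, 360/77, 404/77, 4, 0] (h[4] = 0 is the target).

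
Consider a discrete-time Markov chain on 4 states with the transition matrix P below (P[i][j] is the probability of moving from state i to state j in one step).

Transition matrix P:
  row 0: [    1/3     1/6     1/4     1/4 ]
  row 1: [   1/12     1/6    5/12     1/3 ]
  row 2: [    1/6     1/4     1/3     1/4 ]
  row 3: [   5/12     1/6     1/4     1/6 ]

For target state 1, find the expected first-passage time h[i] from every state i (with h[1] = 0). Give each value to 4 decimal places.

First-step conditioning: h[1] = 0; for i ≠ 1, h[i] = 1 + Σ_k P[i][k]·h[k].
  h[0] = 1 + 1/3·h[0] + 1/4·h[2] + 1/4·h[3]
  h[2] = 1 + 1/6·h[0] + 1/3·h[2] + 1/4·h[3]
  h[3] = 1 + 5/12·h[0] + 1/4·h[2] + 1/6·h[3]
Solving the 3×3 linear system over states ≠ 1 gives exactly h = [132/25, 0, 24/5, 132/25] (h[1] = 0 is the target).

h = [5.2800, 0.0000, 4.8000, 5.2800]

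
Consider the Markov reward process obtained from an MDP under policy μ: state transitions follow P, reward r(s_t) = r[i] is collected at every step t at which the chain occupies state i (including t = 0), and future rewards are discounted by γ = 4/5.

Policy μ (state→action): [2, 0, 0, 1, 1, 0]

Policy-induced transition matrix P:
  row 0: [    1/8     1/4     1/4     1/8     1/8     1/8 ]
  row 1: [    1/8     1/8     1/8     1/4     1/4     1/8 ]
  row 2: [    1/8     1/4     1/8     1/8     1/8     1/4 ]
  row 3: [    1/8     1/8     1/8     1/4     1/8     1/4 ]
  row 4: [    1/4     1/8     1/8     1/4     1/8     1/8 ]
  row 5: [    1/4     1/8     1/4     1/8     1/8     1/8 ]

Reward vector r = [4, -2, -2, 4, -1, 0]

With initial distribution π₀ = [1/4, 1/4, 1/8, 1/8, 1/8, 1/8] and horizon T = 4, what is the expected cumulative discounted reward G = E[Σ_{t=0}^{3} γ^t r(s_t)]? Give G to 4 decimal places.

G = 1.7449

t=0: π = [0.2500, 0.2500, 0.1250, 0.1250, 0.1250, 0.1250], E[r] = 0.6250, γ^t·E[r] = 0.625000, running G = 0.625000
t=1: π = [0.1563, 0.1719, 0.1719, 0.1875, 0.1563, 0.1563], E[r] = 0.5313, γ^t·E[r] = 0.425000, running G = 1.050000
t=2: π = [0.1641, 0.1660, 0.1641, 0.1895, 0.1465, 0.1699], E[r] = 0.6074, γ^t·E[r] = 0.388750, running G = 1.438750
t=3: π = [0.1646, 0.1660, 0.1667, 0.1877, 0.1458, 0.1692], E[r] = 0.5979, γ^t·E[r] = 0.306125, running G = 1.744875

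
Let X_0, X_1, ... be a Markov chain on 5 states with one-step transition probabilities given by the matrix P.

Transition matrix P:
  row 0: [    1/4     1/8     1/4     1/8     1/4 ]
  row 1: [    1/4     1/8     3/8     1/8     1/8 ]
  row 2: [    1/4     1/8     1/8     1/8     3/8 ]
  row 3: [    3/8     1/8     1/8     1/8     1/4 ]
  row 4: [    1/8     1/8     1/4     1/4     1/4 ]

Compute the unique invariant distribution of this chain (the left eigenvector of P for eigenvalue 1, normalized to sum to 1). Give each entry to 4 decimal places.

Balance equations π_j = Σ_i π_i·P[i][j]:
  π_0 = 1/4·π_0 + 1/4·π_1 + 1/4·π_2 + 3/8·π_3 + 1/8·π_4
  π_1 = 1/8·π_0 + 1/8·π_1 + 1/8·π_2 + 1/8·π_3 + 1/8·π_4
  π_2 = 1/4·π_0 + 3/8·π_1 + 1/8·π_2 + 1/8·π_3 + 1/4·π_4
  π_3 = 1/8·π_0 + 1/8·π_1 + 1/8·π_2 + 1/8·π_3 + 1/4·π_4
  normalize: π_0 + π_1 + π_2 + π_3 + π_4 = 1
Solving the linear system gives exactly π = [547/2308, 1/8, 1009/4616, 91/577, 151/577].

π = [0.2370, 0.1250, 0.2186, 0.1577, 0.2617]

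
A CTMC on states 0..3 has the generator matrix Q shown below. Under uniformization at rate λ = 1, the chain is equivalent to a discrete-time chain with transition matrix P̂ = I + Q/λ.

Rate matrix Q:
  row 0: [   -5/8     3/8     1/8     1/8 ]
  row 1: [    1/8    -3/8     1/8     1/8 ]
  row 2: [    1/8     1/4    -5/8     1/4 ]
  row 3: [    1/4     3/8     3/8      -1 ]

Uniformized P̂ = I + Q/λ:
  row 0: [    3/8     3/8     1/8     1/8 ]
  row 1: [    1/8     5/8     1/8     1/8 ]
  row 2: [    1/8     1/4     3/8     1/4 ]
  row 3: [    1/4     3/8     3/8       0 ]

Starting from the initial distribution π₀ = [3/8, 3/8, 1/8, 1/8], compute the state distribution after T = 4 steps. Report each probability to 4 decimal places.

π = [0.1896, 0.4653, 0.2107, 0.1344]

t=0: π = [0.3750, 0.3750, 0.1250, 0.1250]
t=1: π = [0.2344, 0.4531, 0.1875, 0.1250]
t=2: π = [0.1992, 0.4648, 0.2031, 0.1328]
t=3: π = [0.1914, 0.4658, 0.2090, 0.1338]
t=4: π = [0.1896, 0.4653, 0.2107, 0.1344]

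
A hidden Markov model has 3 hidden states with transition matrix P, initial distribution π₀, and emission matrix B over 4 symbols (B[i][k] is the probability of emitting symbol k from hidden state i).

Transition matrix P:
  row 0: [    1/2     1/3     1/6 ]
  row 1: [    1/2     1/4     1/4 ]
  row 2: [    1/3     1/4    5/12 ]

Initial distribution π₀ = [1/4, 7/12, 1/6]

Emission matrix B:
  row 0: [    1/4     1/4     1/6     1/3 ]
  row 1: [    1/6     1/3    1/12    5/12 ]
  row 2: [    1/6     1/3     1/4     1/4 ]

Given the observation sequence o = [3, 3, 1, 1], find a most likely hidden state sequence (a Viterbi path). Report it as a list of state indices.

t=0: δ = [8.333e-02, 2.431e-01, 4.167e-02]  (obs o_0=3)
t=1: δ = [4.051e-02, 2.532e-02, 1.519e-02]  ψ = [1, 1, 1]  (obs o_1=3)
t=2: δ = [5.064e-03, 4.501e-03, 2.251e-03]  ψ = [0, 0, 0]  (obs o_2=1)
t=3: δ = [6.330e-04, 5.626e-04, 3.751e-04]  ψ = [0, 0, 1]  (obs o_3=1)
backtrack: best end state = 0; path = [1, 0, 0, 0]

path = [1, 0, 0, 0]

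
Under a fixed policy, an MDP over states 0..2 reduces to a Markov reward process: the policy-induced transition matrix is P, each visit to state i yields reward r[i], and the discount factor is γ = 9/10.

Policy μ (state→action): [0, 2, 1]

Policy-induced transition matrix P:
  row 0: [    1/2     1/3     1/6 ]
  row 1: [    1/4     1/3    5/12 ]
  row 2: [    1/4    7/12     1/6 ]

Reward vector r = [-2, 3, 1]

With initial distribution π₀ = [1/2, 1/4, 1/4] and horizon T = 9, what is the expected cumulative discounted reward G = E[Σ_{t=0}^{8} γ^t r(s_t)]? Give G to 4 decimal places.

G = 3.9316

t=0: π = [0.5000, 0.2500, 0.2500], E[r] = 0.0000, γ^t·E[r] = 0.000000, running G = 0.000000
t=1: π = [0.3750, 0.3958, 0.2292], E[r] = 0.6667, γ^t·E[r] = 0.600000, running G = 0.600000
t=2: π = [0.3438, 0.3906, 0.2656], E[r] = 0.7500, γ^t·E[r] = 0.607500, running G = 1.207500
t=3: π = [0.3359, 0.3997, 0.2643], E[r] = 0.7917, γ^t·E[r] = 0.577125, running G = 1.784625
t=4: π = [0.3340, 0.3994, 0.2666], E[r] = 0.7969, γ^t·E[r] = 0.522830, running G = 2.307455
t=5: π = [0.3335, 0.4000, 0.2665], E[r] = 0.7995, γ^t·E[r] = 0.472084, running G = 2.779539
t=6: π = [0.3334, 0.4000, 0.2667], E[r] = 0.7998, γ^t·E[r] = 0.425049, running G = 3.204588
t=7: π = [0.3333, 0.4000, 0.2667], E[r] = 0.8000, γ^t·E[r] = 0.382622, running G = 3.587210
t=8: π = [0.3333, 0.4000, 0.2667], E[r] = 0.8000, γ^t·E[r] = 0.344369, running G = 3.931579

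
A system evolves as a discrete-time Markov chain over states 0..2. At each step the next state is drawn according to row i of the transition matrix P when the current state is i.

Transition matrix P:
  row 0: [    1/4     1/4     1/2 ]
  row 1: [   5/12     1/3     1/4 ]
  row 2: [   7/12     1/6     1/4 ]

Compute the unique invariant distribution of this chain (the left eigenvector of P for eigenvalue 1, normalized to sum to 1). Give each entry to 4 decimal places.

Balance equations π_j = Σ_i π_i·P[i][j]:
  π_0 = 1/4·π_0 + 5/12·π_1 + 7/12·π_2
  π_1 = 1/4·π_0 + 1/3·π_1 + 1/6·π_2
  normalize: π_0 + π_1 + π_2 = 1
Solving the linear system gives exactly π = [11/27, 13/54, 19/54].

π = [0.4074, 0.2407, 0.3519]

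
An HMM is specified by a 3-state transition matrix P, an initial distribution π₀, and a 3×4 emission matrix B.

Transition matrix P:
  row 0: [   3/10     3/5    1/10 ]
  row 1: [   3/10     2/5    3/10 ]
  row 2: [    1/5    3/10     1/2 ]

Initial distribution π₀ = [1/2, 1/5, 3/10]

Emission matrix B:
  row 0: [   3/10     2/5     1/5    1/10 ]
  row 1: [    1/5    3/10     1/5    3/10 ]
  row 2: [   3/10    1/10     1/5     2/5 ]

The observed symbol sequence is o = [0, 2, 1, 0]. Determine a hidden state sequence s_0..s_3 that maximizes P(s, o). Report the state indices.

path = [0, 1, 0, 1]

t=0: δ = [1.500e-01, 4.000e-02, 9.000e-02]  (obs o_0=0)
t=1: δ = [9.000e-03, 1.800e-02, 9.000e-03]  ψ = [0, 0, 2]  (obs o_1=2)
t=2: δ = [2.160e-03, 2.160e-03, 5.400e-04]  ψ = [1, 1, 1]  (obs o_2=1)
t=3: δ = [1.944e-04, 2.592e-04, 1.944e-04]  ψ = [0, 0, 1]  (obs o_3=0)
backtrack: best end state = 1; path = [0, 1, 0, 1]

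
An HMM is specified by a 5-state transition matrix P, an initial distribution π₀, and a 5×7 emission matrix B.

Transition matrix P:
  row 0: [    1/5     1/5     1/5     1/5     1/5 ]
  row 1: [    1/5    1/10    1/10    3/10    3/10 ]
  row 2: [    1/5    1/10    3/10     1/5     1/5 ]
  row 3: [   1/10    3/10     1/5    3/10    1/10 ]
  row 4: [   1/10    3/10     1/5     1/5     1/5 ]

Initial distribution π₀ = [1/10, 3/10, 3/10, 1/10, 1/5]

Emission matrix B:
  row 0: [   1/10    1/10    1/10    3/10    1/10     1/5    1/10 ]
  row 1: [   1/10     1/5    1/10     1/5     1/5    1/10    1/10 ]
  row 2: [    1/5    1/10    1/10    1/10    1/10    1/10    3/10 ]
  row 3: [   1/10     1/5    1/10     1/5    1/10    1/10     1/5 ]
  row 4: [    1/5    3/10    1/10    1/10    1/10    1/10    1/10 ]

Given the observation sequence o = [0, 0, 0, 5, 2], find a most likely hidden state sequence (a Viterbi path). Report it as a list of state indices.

path = [2, 2, 2, 2, 2]

t=0: δ = [1.000e-02, 3.000e-02, 6.000e-02, 1.000e-02, 4.000e-02]  (obs o_0=0)
t=1: δ = [1.200e-03, 1.200e-03, 3.600e-03, 1.200e-03, 2.400e-03]  ψ = [2, 4, 2, 2, 2]  (obs o_1=0)
t=2: δ = [7.200e-05, 7.200e-05, 2.160e-04, 7.200e-05, 1.440e-04]  ψ = [2, 4, 2, 2, 2]  (obs o_2=0)
t=3: δ = [8.640e-06, 4.320e-06, 6.480e-06, 4.320e-06, 4.320e-06]  ψ = [2, 4, 2, 2, 2]  (obs o_3=5)
t=4: δ = [1.728e-07, 1.728e-07, 1.944e-07, 1.728e-07, 1.728e-07]  ψ = [0, 0, 2, 0, 0]  (obs o_4=2)
backtrack: best end state = 2; path = [2, 2, 2, 2, 2]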